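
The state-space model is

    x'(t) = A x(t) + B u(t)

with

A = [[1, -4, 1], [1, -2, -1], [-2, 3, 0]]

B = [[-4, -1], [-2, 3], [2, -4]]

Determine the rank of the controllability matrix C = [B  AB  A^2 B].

AB = [[6, -17], [-2, -3], [2, 11]]
A^2B = [[16, 6], [8, -22], [-18, 25]]
Controllability matrix C = [B  AB  A^2B] = [[-4, -1, 6, -17, 16, 6], [-2, 3, -2, -3, 8, -22], [2, -4, 2, 11, -18, 25]]
Take the 3×3 submatrix of C formed by columns 1, 2, 3: [[-4, -1, 6], [-2, 3, -2], [2, -4, 2]]. Its determinant is (-4)·(3·2 - (-2)·(-4)) - (-1)·((-2)·2 - (-2)·2) + 6·((-2)·(-4) - 3·2) = (-4)·(-2) - (-1)·0 + 6·2 = 20 ≠ 0.
So rank(C) ≥ 3; since C has 3 rows, rank(C) = 3.
rank(C) = 3 = n, so the pair (A, B) is completely controllable.

3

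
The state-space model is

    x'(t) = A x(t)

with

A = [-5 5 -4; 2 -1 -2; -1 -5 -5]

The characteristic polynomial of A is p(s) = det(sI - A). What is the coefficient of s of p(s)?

Expand det(sI - A) for the 3×3 matrix.
p(s) = s^3 + 11s^2 + 11s - 129.
(Check: constant term = det(-A) = (-1)^3 det A = -129; coefficient of s^2 = -tr A = 11.)
The coefficient of s is 11.

11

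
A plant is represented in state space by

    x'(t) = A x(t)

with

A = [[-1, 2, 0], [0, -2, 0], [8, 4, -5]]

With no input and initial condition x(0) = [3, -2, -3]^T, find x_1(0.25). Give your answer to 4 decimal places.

1.6473

det(sI - A) = s^3 - (tr A)s^2 + (M11 + M22 + M33)s - det A, where Mii is the 2×2 principal minor of A obtained by deleting row i and column i.
tr A = (-1) + (-2) + (-5) = -8; M11 = (-2)·(-5) - 0·4 = 10 - 0 = 10; M22 = (-1)·(-5) - 0·8 = 5 - 0 = 5; M33 = (-1)·(-2) - 2·0 = 2 - 0 = 2; sum of minors = 17.
det A = (-1)·((-2)·(-5) - 0·4) - 2·(0·(-5) - 0·8) + 0·(0·4 - (-2)·8) = (-1)·10 - 2·0 + 0·16 = -10.
So p(s) = det(sI - A) = s^3 + 8s^2 + 17s + 10.
Rational-root test: any integer root divides 10. Testing small divisors, s = -1 works: p(-1) = -1 + 8 + (-17) + 10 = 0, so (s + 1) is a factor.
Dividing, p(s) = (s + 1)(s^2 + 7s + 10).
Factor s^2 + 7s + 10: two numbers with sum -7 and product 10 are -2 and -5, so s^2 + 7s + 10 = (s + 2)(s + 5).
Hence p(s) = (s + 1) (s + 2) (s + 5), with roots -5, -2, -1.
The eigenvalues -5, -2, -1 are distinct and real, so A is diagonalisable and x(t) = e^{At} x(0) = V diag(e^{λ_i t}) V^{-1} x(0), where the columns of V are the eigenvectors.
λ = -5: A - (-5)I = [[4, 2, 0], [0, 3, 0], [8, 4, 0]]. v must be orthogonal to every row; (row 1) × (row 2) = [0, 0, 12], so take v_1 = [0, 0, 1]^T.
λ = -2: A - (-2)I = [[1, 2, 0], [0, 0, 0], [8, 4, -3]]. v must be orthogonal to every row; (row 1) × (row 3) = [-6, 3, -12], so take v_2 = [-2, 1, -4]^T.
λ = -1: A - (-1)I = [[0, 2, 0], [0, -1, 0], [8, 4, -4]]. v must be orthogonal to every row; (row 1) × (row 3) = [-8, 0, -16], so take v_3 = [1, 0, 2]^T.
V = [v_1 v_2 v_3] = [[0, -2, 1], [0, 1, 0], [1, -4, 2]] has det V = -1, so V^{-1} = adj(V)/det V = [[-2, 0, 1], [0, 1, 0], [1, 2, 0]].
Modal coordinates z(0) = V^{-1} x(0): (-2)·3 + 0·(-2) + 1·(-3) = -9; 0·3 + 1·(-2) + 0·(-3) = -2; 1·3 + 2·(-2) + 0·(-3) = -1; so z(0) = [-9, -2, -1]^T.
x_1(t) = Σ_i (v_i)_1 · z_i(0) · e^{λ_i t} (row 1 of V times the modal terms).
x_1(0.25) = 0·(-9)·e^{-5·0.25} + (-2)·(-2)·e^{-2·0.25} + 1·(-1)·e^{-1·0.25} = 0·0.286505 + 4·0.606531 + (-1)·0.778801 = 1.6473.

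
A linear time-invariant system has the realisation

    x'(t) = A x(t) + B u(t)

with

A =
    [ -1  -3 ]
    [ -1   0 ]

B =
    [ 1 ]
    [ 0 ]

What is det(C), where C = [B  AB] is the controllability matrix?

-1

AB = [[-1], [-1]]
Controllability matrix C = [B  AB] = [[1, -1], [0, -1]]
det(C) = 1·(-1) - (-1)·0 = -1 - 0 = -1
Since det(C) ≠ 0, rank(C) = 2 and the system is completely controllable.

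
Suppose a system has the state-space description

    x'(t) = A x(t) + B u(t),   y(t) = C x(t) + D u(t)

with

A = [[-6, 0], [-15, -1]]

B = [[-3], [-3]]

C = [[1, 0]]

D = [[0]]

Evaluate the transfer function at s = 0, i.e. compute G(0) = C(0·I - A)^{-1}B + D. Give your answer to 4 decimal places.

G(0) = C(-A)^{-1}B + D = -C A^{-1} B + D.
det A = 6, so A^{-1} = (1/6)·adj(A) = [[-1/6, 0], [5/2, -1]]
A^{-1} B = [1/2, -9/2]^T
C A^{-1} B = 1/2
G(0) = D - C A^{-1} B = 0 - (1/2) = -1/2 ≈ -0.5000

-0.5000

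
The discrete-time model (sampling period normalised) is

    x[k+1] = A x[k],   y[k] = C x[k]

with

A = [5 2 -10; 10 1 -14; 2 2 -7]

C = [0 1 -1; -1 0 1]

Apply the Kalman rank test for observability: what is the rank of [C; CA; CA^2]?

2

CA = [[8, -1, -7], [-3, 0, 3]]
CA^2 = [[16, 1, -17], [-9, 0, 9]]
Observability matrix O = [C; CA; CA^2] = [[0, 1, -1], [-1, 0, 1], [8, -1, -7], [-3, 0, 3], [16, 1, -17], [-9, 0, 9]]
The columns c1, c2, c3 of O are linearly dependent: c1 + c2 + c3 = 0 (check each entry), so rank(O) ≤ 2.
The 2×2 minor from rows 1, 2, columns 1, 2 is 0·0 - 1·(-1) = 0 - (-1) = 1 ≠ 0, so rank(O) = 2.
rank(O) = 2 < n = 3, so the pair (A, C) is not completely observable.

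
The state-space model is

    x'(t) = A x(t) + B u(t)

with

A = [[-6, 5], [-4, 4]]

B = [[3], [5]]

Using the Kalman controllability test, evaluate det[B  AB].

-11

AB = [[7], [8]]
Controllability matrix C = [B  AB] = [[3, 7], [5, 8]]
det(C) = 3·8 - 7·5 = 24 - 35 = -11
Since det(C) ≠ 0, rank(C) = 2 and the system is completely controllable.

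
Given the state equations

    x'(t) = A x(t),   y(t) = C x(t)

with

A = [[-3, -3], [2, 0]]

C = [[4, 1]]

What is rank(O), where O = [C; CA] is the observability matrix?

2

CA = [[-10, -12]]
Observability matrix O = [C; CA] = [[4, 1], [-10, -12]]
det(O) = 4·(-12) - 1·(-10) = -48 - (-10) = -38 ≠ 0, so rank(O) = 2.
rank(O) = 2 = n, so the pair (A, C) is completely observable.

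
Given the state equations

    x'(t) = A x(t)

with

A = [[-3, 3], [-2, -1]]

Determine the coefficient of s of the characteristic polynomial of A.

For a 2×2 matrix, det(sI - A) = s^2 - (tr A)s + det A.
tr A = -4, det A = 9.
So p(s) = s^2 + 4s + 9.
The coefficient of s is 4.

4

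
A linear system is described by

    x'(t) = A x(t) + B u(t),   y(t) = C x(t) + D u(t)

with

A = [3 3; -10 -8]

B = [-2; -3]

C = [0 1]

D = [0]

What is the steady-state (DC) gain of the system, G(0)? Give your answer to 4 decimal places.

G(0) = C(-A)^{-1}B + D = -C A^{-1} B + D.
det A = 6, so A^{-1} = (1/6)·adj(A) = [[-4/3, -1/2], [5/3, 1/2]]
A^{-1} B = [25/6, -29/6]^T
C A^{-1} B = -29/6
G(0) = D - C A^{-1} B = 0 - (-29/6) = 29/6 ≈ 4.8333

4.8333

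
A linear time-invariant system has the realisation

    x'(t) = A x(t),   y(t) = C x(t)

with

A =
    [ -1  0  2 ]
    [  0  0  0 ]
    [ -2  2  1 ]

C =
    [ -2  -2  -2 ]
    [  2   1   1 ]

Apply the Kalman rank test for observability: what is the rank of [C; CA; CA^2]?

3

CA = [[6, -4, -6], [-4, 2, 5]]
CA^2 = [[6, -12, 6], [-6, 10, -3]]
Observability matrix O = [C; CA; CA^2] = [[-2, -2, -2], [2, 1, 1], [6, -4, -6], [-4, 2, 5], [6, -12, 6], [-6, 10, -3]]
Take the 3×3 submatrix of O formed by rows 1, 2, 3: [[-2, -2, -2], [2, 1, 1], [6, -4, -6]]. Its determinant is (-2)·(1·(-6) - 1·(-4)) - (-2)·(2·(-6) - 1·6) + (-2)·(2·(-4) - 1·6) = (-2)·(-2) - (-2)·(-18) + (-2)·(-14) = -4 ≠ 0.
So rank(O) ≥ 3; since O has 3 columns, rank(O) = 3.
rank(O) = 3 = n, so the pair (A, C) is completely observable.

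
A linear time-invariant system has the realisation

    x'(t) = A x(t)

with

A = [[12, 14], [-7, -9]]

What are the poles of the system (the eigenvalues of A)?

-2, 5

det(sI - A) = s^2 - (tr A)s + det A, with tr A = 12 + (-9) = 3 and det A = 12·(-9) - 14·(-7) = -108 - (-98) = -10.
So p(s) = det(sI - A) = s^2 - 3s - 10.
Factor s^2 - 3s - 10: two numbers with sum 3 and product -10 are 5 and -2, so s^2 - 3s - 10 = (s - 5)(s + 2).
Hence p(s) = (s - 5) (s + 2), with roots -2, 5.
At least one eigenvalue has non-negative real part, so the system is not asymptotically stable.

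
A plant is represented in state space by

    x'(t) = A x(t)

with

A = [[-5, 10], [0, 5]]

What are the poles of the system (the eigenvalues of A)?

-5, 5

det(sI - A) = s^2 - (tr A)s + det A, with tr A = (-5) + 5 = 0 and det A = (-5)·5 - 10·0 = -25 - 0 = -25.
So p(s) = det(sI - A) = s^2 - 25.
Factor s^2 - 25: two numbers with sum 0 and product -25 are 5 and -5, so s^2 - 25 = (s - 5)(s + 5).
Hence p(s) = (s - 5) (s + 5), with roots -5, 5.
At least one eigenvalue has non-negative real part, so the system is not asymptotically stable.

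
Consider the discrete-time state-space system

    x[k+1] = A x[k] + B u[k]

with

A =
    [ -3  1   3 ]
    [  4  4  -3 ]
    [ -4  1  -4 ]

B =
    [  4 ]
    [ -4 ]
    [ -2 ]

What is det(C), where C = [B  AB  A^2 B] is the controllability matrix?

AB = [[-22], [6], [-12]]
A^2B = [[36], [-28], [142]]
Controllability matrix C = [B  AB  A^2B] = [[4, -22, 36], [-4, 6, -28], [-2, -12, 142]]
Expanding along the first row, det(C) = 4·(6·142 - (-28)·(-12)) - (-22)·((-4)·142 - (-28)·(-2)) + 36·((-4)·(-12) - 6·(-2)) = 4·516 - (-22)·(-624) + 36·60 = -9504
Since det(C) ≠ 0, rank(C) = 3 and the system is completely controllable.

-9504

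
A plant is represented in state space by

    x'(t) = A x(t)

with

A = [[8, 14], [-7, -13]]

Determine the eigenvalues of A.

det(sI - A) = s^2 - (tr A)s + det A, with tr A = 8 + (-13) = -5 and det A = 8·(-13) - 14·(-7) = -104 - (-98) = -6.
So p(s) = det(sI - A) = s^2 + 5s - 6.
Factor s^2 + 5s - 6: two numbers with sum -5 and product -6 are 1 and -6, so s^2 + 5s - 6 = (s - 1)(s + 6).
Hence p(s) = (s - 1) (s + 6), with roots -6, 1.
At least one eigenvalue has non-negative real part, so the system is not asymptotically stable.

-6, 1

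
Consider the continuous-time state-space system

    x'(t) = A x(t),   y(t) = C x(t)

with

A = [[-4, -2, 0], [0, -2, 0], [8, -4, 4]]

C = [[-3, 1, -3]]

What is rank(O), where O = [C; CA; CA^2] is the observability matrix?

2

CA = [[-12, 16, -12]]
CA^2 = [[-48, 40, -48]]
Observability matrix O = [C; CA; CA^2] = [[-3, 1, -3], [-12, 16, -12], [-48, 40, -48]]
The columns c1, c2, c3 of O are linearly dependent: -c1 + c3 = 0 (check each entry), so rank(O) ≤ 2.
The 2×2 minor from rows 1, 2, columns 1, 2 is (-3)·16 - 1·(-12) = -48 - (-12) = -36 ≠ 0, so rank(O) = 2.
rank(O) = 2 < n = 3, so the pair (A, C) is not completely observable.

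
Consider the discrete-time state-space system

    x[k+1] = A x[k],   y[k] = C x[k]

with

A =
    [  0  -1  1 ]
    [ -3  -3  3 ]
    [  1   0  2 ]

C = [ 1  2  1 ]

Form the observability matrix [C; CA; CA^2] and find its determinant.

362

CA = [[-5, -7, 9]]
CA^2 = [[30, 26, -8]]
Observability matrix O = [C; CA; CA^2] = [[1, 2, 1], [-5, -7, 9], [30, 26, -8]]
Expanding along the first row, det(O) = 1·((-7)·(-8) - 9·26) - 2·((-5)·(-8) - 9·30) + 1·((-5)·26 - (-7)·30) = 1·(-178) - 2·(-230) + 1·80 = 362
Since det(O) ≠ 0, rank(O) = 3 and the system is completely observable.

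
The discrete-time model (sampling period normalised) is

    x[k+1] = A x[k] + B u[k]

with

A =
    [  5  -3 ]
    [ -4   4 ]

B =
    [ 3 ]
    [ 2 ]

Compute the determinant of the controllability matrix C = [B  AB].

-30

AB = [[9], [-4]]
Controllability matrix C = [B  AB] = [[3, 9], [2, -4]]
det(C) = 3·(-4) - 9·2 = -12 - 18 = -30
Since det(C) ≠ 0, rank(C) = 2 and the system is completely controllable.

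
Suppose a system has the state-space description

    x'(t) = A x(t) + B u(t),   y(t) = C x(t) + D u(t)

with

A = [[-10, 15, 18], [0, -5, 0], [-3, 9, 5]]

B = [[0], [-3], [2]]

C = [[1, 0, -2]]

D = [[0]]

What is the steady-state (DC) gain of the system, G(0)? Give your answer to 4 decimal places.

-0.5500

G(0) = C(-A)^{-1}B + D = -C A^{-1} B + D.
det A = -20, so A^{-1} = (1/-20)·adj(A) = [[5/4, -87/20, -9/2], [0, -1/5, 0], [3/4, -9/4, -5/2]]
A^{-1} B = [81/20, 3/5, 7/4]^T
C A^{-1} B = 11/20
G(0) = D - C A^{-1} B = 0 - (11/20) = -11/20 ≈ -0.5500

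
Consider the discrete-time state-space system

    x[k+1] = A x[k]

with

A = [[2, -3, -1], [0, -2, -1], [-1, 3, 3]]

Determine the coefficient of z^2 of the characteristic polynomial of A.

Expand det(zI - A) for the 3×3 matrix.
p(z) = z^3 - 3z^2 - 2z + 7.
(Check: constant term = det(-A) = (-1)^3 det A = 7; coefficient of z^2 = -tr A = -3.)
The coefficient of z^2 is -3.

-3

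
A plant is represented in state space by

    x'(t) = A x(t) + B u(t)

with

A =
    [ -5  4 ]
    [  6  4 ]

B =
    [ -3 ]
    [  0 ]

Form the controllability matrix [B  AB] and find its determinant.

54

AB = [[15], [-18]]
Controllability matrix C = [B  AB] = [[-3, 15], [0, -18]]
det(C) = (-3)·(-18) - 15·0 = 54 - 0 = 54
Since det(C) ≠ 0, rank(C) = 2 and the system is completely controllable.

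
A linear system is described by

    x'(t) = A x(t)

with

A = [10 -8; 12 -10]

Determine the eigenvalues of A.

det(sI - A) = s^2 - (tr A)s + det A, with tr A = 10 + (-10) = 0 and det A = 10·(-10) - (-8)·12 = -100 - (-96) = -4.
So p(s) = det(sI - A) = s^2 - 4.
Factor s^2 - 4: two numbers with sum 0 and product -4 are 2 and -2, so s^2 - 4 = (s - 2)(s + 2).
Hence p(s) = (s - 2) (s + 2), with roots -2, 2.
At least one eigenvalue has non-negative real part, so the system is not asymptotically stable.

-2, 2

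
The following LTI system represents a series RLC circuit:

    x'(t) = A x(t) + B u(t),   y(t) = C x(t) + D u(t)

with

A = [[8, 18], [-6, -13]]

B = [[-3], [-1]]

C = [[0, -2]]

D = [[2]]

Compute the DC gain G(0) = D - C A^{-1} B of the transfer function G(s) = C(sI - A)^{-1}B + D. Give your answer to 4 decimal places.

G(0) = C(-A)^{-1}B + D = -C A^{-1} B + D.
det A = 4, so A^{-1} = (1/4)·adj(A) = [[-13/4, -9/2], [3/2, 2]]
A^{-1} B = [57/4, -13/2]^T
C A^{-1} B = 13
G(0) = D - C A^{-1} B = 2 - (13) = -11

-11.0000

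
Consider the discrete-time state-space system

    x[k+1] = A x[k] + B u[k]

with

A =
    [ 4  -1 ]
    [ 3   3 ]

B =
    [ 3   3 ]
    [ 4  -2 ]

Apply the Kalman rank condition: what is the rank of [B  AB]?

AB = [[8, 14], [21, 3]]
Controllability matrix C = [B  AB] = [[3, 3, 8, 14], [4, -2, 21, 3]]
Take the 2×2 submatrix of C formed by columns 1, 2: [[3, 3], [4, -2]]. Its determinant is 3·(-2) - 3·4 = -6 - 12 = -18 ≠ 0.
So rank(C) ≥ 2; since C has 2 rows, rank(C) = 2.
rank(C) = 2 = n, so the pair (A, B) is completely controllable.

2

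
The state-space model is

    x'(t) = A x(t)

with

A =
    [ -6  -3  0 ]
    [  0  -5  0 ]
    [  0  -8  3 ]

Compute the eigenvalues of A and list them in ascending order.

-6, -5, 3

det(sI - A) = s^3 - (tr A)s^2 + (M11 + M22 + M33)s - det A, where Mii is the 2×2 principal minor of A obtained by deleting row i and column i.
tr A = (-6) + (-5) + 3 = -8; M11 = (-5)·3 - 0·(-8) = -15 - 0 = -15; M22 = (-6)·3 - 0·0 = -18 - 0 = -18; M33 = (-6)·(-5) - (-3)·0 = 30 - 0 = 30; sum of minors = -3.
det A = (-6)·((-5)·3 - 0·(-8)) - (-3)·(0·3 - 0·0) + 0·(0·(-8) - (-5)·0) = (-6)·(-15) - (-3)·0 + 0·0 = 90.
So p(s) = det(sI - A) = s^3 + 8s^2 - 3s - 90.
Rational-root test: any integer root divides -90. Testing small divisors, s = 3 works: p(3) = 27 + 72 + (-9) + (-90) = 0, so (s - 3) is a factor.
Dividing, p(s) = (s - 3)(s^2 + 11s + 30).
Factor s^2 + 11s + 30: two numbers with sum -11 and product 30 are -5 and -6, so s^2 + 11s + 30 = (s + 5)(s + 6).
Hence p(s) = (s - 3) (s + 5) (s + 6), with roots -6, -5, 3.
At least one eigenvalue has non-negative real part, so the system is not asymptotically stable.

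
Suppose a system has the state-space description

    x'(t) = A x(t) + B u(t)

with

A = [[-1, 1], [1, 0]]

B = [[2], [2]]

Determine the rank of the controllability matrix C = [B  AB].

2

AB = [[0], [2]]
Controllability matrix C = [B  AB] = [[2, 0], [2, 2]]
det(C) = 2·2 - 0·2 = 4 - 0 = 4 ≠ 0, so rank(C) = 2.
rank(C) = 2 = n, so the pair (A, B) is completely controllable.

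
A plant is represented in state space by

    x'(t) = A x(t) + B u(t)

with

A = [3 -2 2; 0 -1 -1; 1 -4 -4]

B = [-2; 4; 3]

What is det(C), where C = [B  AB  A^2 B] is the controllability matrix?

AB = [[-8], [-7], [-30]]
A^2B = [[-70], [37], [140]]
Controllability matrix C = [B  AB  A^2B] = [[-2, -8, -70], [4, -7, 37], [3, -30, 140]]
Expanding along the first row, det(C) = (-2)·((-7)·140 - 37·(-30)) - (-8)·(4·140 - 37·3) + (-70)·(4·(-30) - (-7)·3) = (-2)·130 - (-8)·449 + (-70)·(-99) = 10262
Since det(C) ≠ 0, rank(C) = 3 and the system is completely controllable.

10262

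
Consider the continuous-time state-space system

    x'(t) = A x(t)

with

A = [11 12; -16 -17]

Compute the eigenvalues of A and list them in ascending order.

-5, -1

det(sI - A) = s^2 - (tr A)s + det A, with tr A = 11 + (-17) = -6 and det A = 11·(-17) - 12·(-16) = -187 - (-192) = 5.
So p(s) = det(sI - A) = s^2 + 6s + 5.
Factor s^2 + 6s + 5: two numbers with sum -6 and product 5 are -1 and -5, so s^2 + 6s + 5 = (s + 1)(s + 5).
Hence p(s) = (s + 1) (s + 5), with roots -5, -1.
All eigenvalues have negative real part, so the system is asymptotically stable.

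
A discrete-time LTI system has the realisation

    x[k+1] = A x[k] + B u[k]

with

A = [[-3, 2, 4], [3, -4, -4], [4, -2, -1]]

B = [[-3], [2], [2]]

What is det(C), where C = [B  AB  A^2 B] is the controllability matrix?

-394

AB = [[21], [-25], [-18]]
A^2B = [[-185], [235], [152]]
Controllability matrix C = [B  AB  A^2B] = [[-3, 21, -185], [2, -25, 235], [2, -18, 152]]
Expanding along the first row, det(C) = (-3)·((-25)·152 - 235·(-18)) - 21·(2·152 - 235·2) + (-185)·(2·(-18) - (-25)·2) = (-3)·430 - 21·(-166) + (-185)·14 = -394
Since det(C) ≠ 0, rank(C) = 3 and the system is completely controllable.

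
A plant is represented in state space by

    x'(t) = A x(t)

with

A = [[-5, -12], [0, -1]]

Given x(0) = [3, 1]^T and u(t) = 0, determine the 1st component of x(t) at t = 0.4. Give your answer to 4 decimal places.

-1.1989

det(sI - A) = s^2 - (tr A)s + det A, with tr A = (-5) + (-1) = -6 and det A = (-5)·(-1) - (-12)·0 = 5 - 0 = 5.
So p(s) = det(sI - A) = s^2 + 6s + 5.
Factor s^2 + 6s + 5: two numbers with sum -6 and product 5 are -1 and -5, so s^2 + 6s + 5 = (s + 1)(s + 5).
Hence p(s) = (s + 1) (s + 5), with roots -5, -1.
The eigenvalues -5, -1 are distinct and real, so A is diagonalisable and x(t) = e^{At} x(0) = V diag(e^{λ_i t}) V^{-1} x(0), where the columns of V are the eigenvectors.
λ = -5: A - (-5)I = [[0, -12], [0, 4]]. Row 1 gives 0·v1 + (-12)·v2 = 0, so take v_1 = [1, 0]^T.
λ = -1: A - (-1)I = [[-4, -12], [0, 0]]. Row 1 gives (-4)·v1 + (-12)·v2 = 0, so take v_2 = [-3, 1]^T.
V = [v_1 v_2] = [[1, -3], [0, 1]] has det V = 1, so V^{-1} = adj(V)/det V = [[1, 3], [0, 1]].
Modal coordinates z(0) = V^{-1} x(0): 1·3 + 3·1 = 6; 0·3 + 1·1 = 1; so z(0) = [6, 1]^T.
x_1(t) = Σ_i (v_i)_1 · z_i(0) · e^{λ_i t} (row 1 of V times the modal terms).
x_1(0.4) = 1·6·e^{-5·0.4} + (-3)·1·e^{-1·0.4} = 6·0.135335 + (-3)·0.670320 = -1.1989.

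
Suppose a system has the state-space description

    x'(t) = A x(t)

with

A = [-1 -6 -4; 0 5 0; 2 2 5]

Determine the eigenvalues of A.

1, 3, 5

det(sI - A) = s^3 - (tr A)s^2 + (M11 + M22 + M33)s - det A, where Mii is the 2×2 principal minor of A obtained by deleting row i and column i.
tr A = (-1) + 5 + 5 = 9; M11 = 5·5 - 0·2 = 25 - 0 = 25; M22 = (-1)·5 - (-4)·2 = -5 - (-8) = 3; M33 = (-1)·5 - (-6)·0 = -5 - 0 = -5; sum of minors = 23.
det A = (-1)·(5·5 - 0·2) - (-6)·(0·5 - 0·2) + (-4)·(0·2 - 5·2) = (-1)·25 - (-6)·0 + (-4)·(-10) = 15.
So p(s) = det(sI - A) = s^3 - 9s^2 + 23s - 15.
Rational-root test: any integer root divides -15. Testing small divisors, s = 1 works: p(1) = 1 + (-9) + 23 + (-15) = 0, so (s - 1) is a factor.
Dividing, p(s) = (s - 1)(s^2 - 8s + 15).
Factor s^2 - 8s + 15: two numbers with sum 8 and product 15 are 5 and 3, so s^2 - 8s + 15 = (s - 5)(s - 3).
Hence p(s) = (s - 5) (s - 3) (s - 1), with roots 1, 3, 5.
At least one eigenvalue has non-negative real part, so the system is not asymptotically stable.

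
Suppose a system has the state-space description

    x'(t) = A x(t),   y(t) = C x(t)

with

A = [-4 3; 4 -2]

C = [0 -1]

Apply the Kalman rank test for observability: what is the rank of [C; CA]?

2

CA = [[-4, 2]]
Observability matrix O = [C; CA] = [[0, -1], [-4, 2]]
det(O) = 0·2 - (-1)·(-4) = 0 - 4 = -4 ≠ 0, so rank(O) = 2.
rank(O) = 2 = n, so the pair (A, C) is completely observable.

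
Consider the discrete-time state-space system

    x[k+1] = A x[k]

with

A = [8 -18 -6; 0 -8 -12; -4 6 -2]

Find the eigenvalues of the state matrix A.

det(zI - A) = z^3 - (tr A)z^2 + (M11 + M22 + M33)z - det A, where Mii is the 2×2 principal minor of A obtained by deleting row i and column i.
tr A = 8 + (-8) + (-2) = -2; M11 = (-8)·(-2) - (-12)·6 = 16 - (-72) = 88; M22 = 8·(-2) - (-6)·(-4) = -16 - 24 = -40; M33 = 8·(-8) - (-18)·0 = -64 - 0 = -64; sum of minors = -16.
det A = 8·((-8)·(-2) - (-12)·6) - (-18)·(0·(-2) - (-12)·(-4)) + (-6)·(0·6 - (-8)·(-4)) = 8·88 - (-18)·(-48) + (-6)·(-32) = 32.
So p(z) = det(zI - A) = z^3 + 2z^2 - 16z - 32.
Rational-root test: any integer root divides -32. Testing small divisors, z = -2 works: p(-2) = -8 + 8 + 32 + (-32) = 0, so (z + 2) is a factor.
Dividing, p(z) = (z + 2)(z^2 - 16).
Factor z^2 - 16: two numbers with sum 0 and product -16 are 4 and -4, so z^2 - 16 = (z - 4)(z + 4).
Hence p(z) = (z - 4) (z + 2) (z + 4), with roots -4, -2, 4.

-4, -2, 4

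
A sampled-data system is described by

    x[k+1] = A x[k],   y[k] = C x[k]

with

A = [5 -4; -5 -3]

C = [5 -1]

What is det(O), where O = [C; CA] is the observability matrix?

CA = [[30, -17]]
Observability matrix O = [C; CA] = [[5, -1], [30, -17]]
det(O) = 5·(-17) - (-1)·30 = -85 - (-30) = -55
Since det(O) ≠ 0, rank(O) = 2 and the system is completely observable.

-55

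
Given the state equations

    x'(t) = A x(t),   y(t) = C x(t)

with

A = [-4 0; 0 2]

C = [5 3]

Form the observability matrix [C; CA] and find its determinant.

CA = [[-20, 6]]
Observability matrix O = [C; CA] = [[5, 3], [-20, 6]]
det(O) = 5·6 - 3·(-20) = 30 - (-60) = 90
Since det(O) ≠ 0, rank(O) = 2 and the system is completely observable.

90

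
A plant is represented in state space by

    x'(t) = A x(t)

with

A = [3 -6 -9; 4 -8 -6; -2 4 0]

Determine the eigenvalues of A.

det(sI - A) = s^3 - (tr A)s^2 + (M11 + M22 + M33)s - det A, where Mii is the 2×2 principal minor of A obtained by deleting row i and column i.
tr A = 3 + (-8) + 0 = -5; M11 = (-8)·0 - (-6)·4 = 0 - (-24) = 24; M22 = 3·0 - (-9)·(-2) = 0 - 18 = -18; M33 = 3·(-8) - (-6)·4 = -24 - (-24) = 0; sum of minors = 6.
det A = 3·((-8)·0 - (-6)·4) - (-6)·(4·0 - (-6)·(-2)) + (-9)·(4·4 - (-8)·(-2)) = 3·24 - (-6)·(-12) + (-9)·0 = 0.
So p(s) = det(sI - A) = s^3 + 5s^2 + 6s.
The constant term is 0, so p(s) = s(s^2 + 5s + 6).
Factor s^2 + 5s + 6: two numbers with sum -5 and product 6 are -2 and -3, so s^2 + 5s + 6 = (s + 2)(s + 3).
Hence p(s) = s (s + 2) (s + 3), with roots -3, -2, 0.
At least one eigenvalue has non-negative real part, so the system is not asymptotically stable.

-3, -2, 0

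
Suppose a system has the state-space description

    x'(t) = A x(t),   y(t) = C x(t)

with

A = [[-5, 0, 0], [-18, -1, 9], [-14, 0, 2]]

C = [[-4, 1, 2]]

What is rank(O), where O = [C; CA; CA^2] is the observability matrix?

CA = [[-26, -1, 13]]
CA^2 = [[-34, 1, 17]]
Observability matrix O = [C; CA; CA^2] = [[-4, 1, 2], [-26, -1, 13], [-34, 1, 17]]
The columns c1, c2, c3 of O are linearly dependent: c1 + 2·c3 = 0 (check each entry), so rank(O) ≤ 2.
The 2×2 minor from rows 1, 2, columns 1, 2 is (-4)·(-1) - 1·(-26) = 4 - (-26) = 30 ≠ 0, so rank(O) = 2.
rank(O) = 2 < n = 3, so the pair (A, C) is not completely observable.

2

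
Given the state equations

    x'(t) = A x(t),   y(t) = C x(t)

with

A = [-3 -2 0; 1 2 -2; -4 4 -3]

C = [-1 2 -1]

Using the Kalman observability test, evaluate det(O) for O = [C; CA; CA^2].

CA = [[9, 2, -1]]
CA^2 = [[-21, -18, -1]]
Observability matrix O = [C; CA; CA^2] = [[-1, 2, -1], [9, 2, -1], [-21, -18, -1]]
Expanding along the first row, det(O) = (-1)·(2·(-1) - (-1)·(-18)) - 2·(9·(-1) - (-1)·(-21)) + (-1)·(9·(-18) - 2·(-21)) = (-1)·(-20) - 2·(-30) + (-1)·(-120) = 200
Since det(O) ≠ 0, rank(O) = 3 and the system is completely observable.

200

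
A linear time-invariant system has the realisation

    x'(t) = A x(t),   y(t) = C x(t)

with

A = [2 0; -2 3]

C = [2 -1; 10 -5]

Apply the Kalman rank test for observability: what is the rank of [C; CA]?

CA = [[6, -3], [30, -15]]
Observability matrix O = [C; CA] = [[2, -1], [10, -5], [6, -3], [30, -15]]
Every row of O is a scalar multiple of row 1 = [2, -1] (multipliers 1, 5, 3, 15), so the rows span a one-dimensional space.
O ≠ 0, hence rank(O) = 1.
rank(O) = 1 < n = 2, so the pair (A, C) is not completely observable.

1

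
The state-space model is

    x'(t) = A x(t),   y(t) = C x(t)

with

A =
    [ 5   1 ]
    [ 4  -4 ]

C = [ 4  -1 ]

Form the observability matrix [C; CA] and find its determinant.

48

CA = [[16, 8]]
Observability matrix O = [C; CA] = [[4, -1], [16, 8]]
det(O) = 4·8 - (-1)·16 = 32 - (-16) = 48
Since det(O) ≠ 0, rank(O) = 2 and the system is completely observable.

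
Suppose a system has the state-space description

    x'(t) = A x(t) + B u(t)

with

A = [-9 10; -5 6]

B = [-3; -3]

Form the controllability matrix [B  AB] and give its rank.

AB = [[-3], [-3]]
Controllability matrix C = [B  AB] = [[-3, -3], [-3, -3]]
Every column of C is a scalar multiple of column 1 = [-3, -3] (multipliers 1, 1), so the columns span a one-dimensional space.
C ≠ 0, hence rank(C) = 1.
rank(C) = 1 < n = 2, so the pair (A, B) is not completely controllable.

1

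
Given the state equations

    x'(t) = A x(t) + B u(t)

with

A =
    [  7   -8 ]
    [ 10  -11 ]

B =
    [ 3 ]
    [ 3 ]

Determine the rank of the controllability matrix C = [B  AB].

1

AB = [[-3], [-3]]
Controllability matrix C = [B  AB] = [[3, -3], [3, -3]]
Every column of C is a scalar multiple of column 1 = [3, 3] (multipliers 1, -1), so the columns span a one-dimensional space.
C ≠ 0, hence rank(C) = 1.
rank(C) = 1 < n = 2, so the pair (A, B) is not completely controllable.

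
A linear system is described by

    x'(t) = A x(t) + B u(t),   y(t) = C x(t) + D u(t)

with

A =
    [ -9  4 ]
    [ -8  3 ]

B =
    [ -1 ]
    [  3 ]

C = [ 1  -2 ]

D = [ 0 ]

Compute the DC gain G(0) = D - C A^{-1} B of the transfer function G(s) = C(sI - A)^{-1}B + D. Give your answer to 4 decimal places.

-11.0000

G(0) = C(-A)^{-1}B + D = -C A^{-1} B + D.
det A = 5, so A^{-1} = (1/5)·adj(A) = [[3/5, -4/5], [8/5, -9/5]]
A^{-1} B = [-3, -7]^T
C A^{-1} B = 11
G(0) = D - C A^{-1} B = 0 - (11) = -11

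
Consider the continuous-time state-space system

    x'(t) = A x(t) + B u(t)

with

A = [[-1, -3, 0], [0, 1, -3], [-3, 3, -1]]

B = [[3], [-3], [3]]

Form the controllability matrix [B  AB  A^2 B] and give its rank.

AB = [[6], [-12], [-21]]
A^2B = [[30], [51], [-33]]
Controllability matrix C = [B  AB  A^2B] = [[3, 6, 30], [-3, -12, 51], [3, -21, -33]]
det(C) = 3·((-12)·(-33) - 51·(-21)) - 6·((-3)·(-33) - 51·3) + 30·((-3)·(-21) - (-12)·3) = 3·1467 - 6·(-54) + 30·99 = 7695 ≠ 0, so rank(C) = 3.
rank(C) = 3 = n, so the pair (A, B) is completely controllable.

3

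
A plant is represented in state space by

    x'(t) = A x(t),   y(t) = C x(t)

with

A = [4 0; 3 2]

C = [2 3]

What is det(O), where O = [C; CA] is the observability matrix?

-39

CA = [[17, 6]]
Observability matrix O = [C; CA] = [[2, 3], [17, 6]]
det(O) = 2·6 - 3·17 = 12 - 51 = -39
Since det(O) ≠ 0, rank(O) = 2 and the system is completely observable.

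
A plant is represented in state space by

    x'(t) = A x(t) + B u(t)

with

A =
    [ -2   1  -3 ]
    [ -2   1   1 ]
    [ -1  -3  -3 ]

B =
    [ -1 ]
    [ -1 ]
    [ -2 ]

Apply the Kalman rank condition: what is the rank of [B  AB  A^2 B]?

AB = [[7], [-1], [10]]
A^2B = [[-45], [-5], [-34]]
Controllability matrix C = [B  AB  A^2B] = [[-1, 7, -45], [-1, -1, -5], [-2, 10, -34]]
det(C) = (-1)·((-1)·(-34) - (-5)·10) - 7·((-1)·(-34) - (-5)·(-2)) + (-45)·((-1)·10 - (-1)·(-2)) = (-1)·84 - 7·24 + (-45)·(-12) = 288 ≠ 0, so rank(C) = 3.
rank(C) = 3 = n, so the pair (A, B) is completely controllable.

3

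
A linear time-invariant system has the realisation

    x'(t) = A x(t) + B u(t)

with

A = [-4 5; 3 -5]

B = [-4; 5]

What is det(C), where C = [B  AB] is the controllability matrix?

AB = [[41], [-37]]
Controllability matrix C = [B  AB] = [[-4, 41], [5, -37]]
det(C) = (-4)·(-37) - 41·5 = 148 - 205 = -57
Since det(C) ≠ 0, rank(C) = 2 and the system is completely controllable.

-57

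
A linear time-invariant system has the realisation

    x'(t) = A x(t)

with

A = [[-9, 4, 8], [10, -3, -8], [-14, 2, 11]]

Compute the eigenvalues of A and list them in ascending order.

det(sI - A) = s^3 - (tr A)s^2 + (M11 + M22 + M33)s - det A, where Mii is the 2×2 principal minor of A obtained by deleting row i and column i.
tr A = (-9) + (-3) + 11 = -1; M11 = (-3)·11 - (-8)·2 = -33 - (-16) = -17; M22 = (-9)·11 - 8·(-14) = -99 - (-112) = 13; M33 = (-9)·(-3) - 4·10 = 27 - 40 = -13; sum of minors = -17.
det A = (-9)·((-3)·11 - (-8)·2) - 4·(10·11 - (-8)·(-14)) + 8·(10·2 - (-3)·(-14)) = (-9)·(-17) - 4·(-2) + 8·(-22) = -15.
So p(s) = det(sI - A) = s^3 + s^2 - 17s + 15.
Rational-root test: any integer root divides 15. Testing small divisors, s = 1 works: p(1) = 1 + 1 + (-17) + 15 = 0, so (s - 1) is a factor.
Dividing, p(s) = (s - 1)(s^2 + 2s - 15).
Factor s^2 + 2s - 15: two numbers with sum -2 and product -15 are 3 and -5, so s^2 + 2s - 15 = (s - 3)(s + 5).
Hence p(s) = (s - 3) (s - 1) (s + 5), with roots -5, 1, 3.
At least one eigenvalue has non-negative real part, so the system is not asymptotically stable.

-5, 1, 3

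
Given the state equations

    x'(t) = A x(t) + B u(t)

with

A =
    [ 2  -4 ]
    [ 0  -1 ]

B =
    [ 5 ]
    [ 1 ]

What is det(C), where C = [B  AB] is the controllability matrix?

-11

AB = [[6], [-1]]
Controllability matrix C = [B  AB] = [[5, 6], [1, -1]]
det(C) = 5·(-1) - 6·1 = -5 - 6 = -11
Since det(C) ≠ 0, rank(C) = 2 and the system is completely controllable.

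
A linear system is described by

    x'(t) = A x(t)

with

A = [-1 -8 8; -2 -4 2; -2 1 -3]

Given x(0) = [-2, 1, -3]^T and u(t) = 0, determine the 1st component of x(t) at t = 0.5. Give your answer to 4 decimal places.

det(sI - A) = s^3 - (tr A)s^2 + (M11 + M22 + M33)s - det A, where Mii is the 2×2 principal minor of A obtained by deleting row i and column i.
tr A = (-1) + (-4) + (-3) = -8; M11 = (-4)·(-3) - 2·1 = 12 - 2 = 10; M22 = (-1)·(-3) - 8·(-2) = 3 - (-16) = 19; M33 = (-1)·(-4) - (-8)·(-2) = 4 - 16 = -12; sum of minors = 17.
det A = (-1)·((-4)·(-3) - 2·1) - (-8)·((-2)·(-3) - 2·(-2)) + 8·((-2)·1 - (-4)·(-2)) = (-1)·10 - (-8)·10 + 8·(-10) = -10.
So p(s) = det(sI - A) = s^3 + 8s^2 + 17s + 10.
Rational-root test: any integer root divides 10. Testing small divisors, s = -1 works: p(-1) = -1 + 8 + (-17) + 10 = 0, so (s + 1) is a factor.
Dividing, p(s) = (s + 1)(s^2 + 7s + 10).
Factor s^2 + 7s + 10: two numbers with sum -7 and product 10 are -2 and -5, so s^2 + 7s + 10 = (s + 2)(s + 5).
Hence p(s) = (s + 1) (s + 2) (s + 5), with roots -5, -2, -1.
The eigenvalues -5, -2, -1 are distinct and real, so A is diagonalisable and x(t) = e^{At} x(0) = V diag(e^{λ_i t}) V^{-1} x(0), where the columns of V are the eigenvectors.
λ = -5: A - (-5)I = [[4, -8, 8], [-2, 1, 2], [-2, 1, 2]]. v must be orthogonal to every row; (row 1) × (row 2) = [-24, -24, -12], so take v_1 = [2, 2, 1]^T.
λ = -2: A - (-2)I = [[1, -8, 8], [-2, -2, 2], [-2, 1, -1]]. v must be orthogonal to every row; (row 1) × (row 2) = [0, -18, -18], so take v_2 = [0, -1, -1]^T.
λ = -1: A - (-1)I = [[0, -8, 8], [-2, -3, 2], [-2, 1, -2]]. v must be orthogonal to every row; (row 1) × (row 2) = [8, -16, -16], so take v_3 = [1, -2, -2]^T.
V = [v_1 v_2 v_3] = [[2, 0, 1], [2, -1, -2], [1, -1, -2]] has det V = -1, so V^{-1} = adj(V)/det V = [[0, 1, -1], [-2, 5, -6], [1, -2, 2]].
Modal coordinates z(0) = V^{-1} x(0): 0·(-2) + 1·1 + (-1)·(-3) = 4; (-2)·(-2) + 5·1 + (-6)·(-3) = 27; 1·(-2) + (-2)·1 + 2·(-3) = -10; so z(0) = [4, 27, -10]^T.
x_1(t) = Σ_i (v_i)_1 · z_i(0) · e^{λ_i t} (row 1 of V times the modal terms).
x_1(0.5) = 2·4·e^{-5·0.5} + 0·27·e^{-2·0.5} + 1·(-10)·e^{-1·0.5} = 8·0.082085 + 0·0.367879 + (-10)·0.606531 = -5.4086.

-5.4086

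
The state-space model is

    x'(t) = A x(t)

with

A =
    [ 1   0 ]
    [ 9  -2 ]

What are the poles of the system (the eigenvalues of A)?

det(sI - A) = s^2 - (tr A)s + det A, with tr A = 1 + (-2) = -1 and det A = 1·(-2) - 0·9 = -2 - 0 = -2.
So p(s) = det(sI - A) = s^2 + s - 2.
Factor s^2 + s - 2: two numbers with sum -1 and product -2 are 1 and -2, so s^2 + s - 2 = (s - 1)(s + 2).
Hence p(s) = (s - 1) (s + 2), with roots -2, 1.
At least one eigenvalue has non-negative real part, so the system is not asymptotically stable.

-2, 1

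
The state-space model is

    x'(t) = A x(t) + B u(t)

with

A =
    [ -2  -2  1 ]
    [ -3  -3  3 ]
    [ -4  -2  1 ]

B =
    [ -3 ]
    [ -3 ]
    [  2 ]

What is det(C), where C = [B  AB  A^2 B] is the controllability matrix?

AB = [[14], [24], [20]]
A^2B = [[-56], [-54], [-84]]
Controllability matrix C = [B  AB  A^2B] = [[-3, 14, -56], [-3, 24, -54], [2, 20, -84]]
Expanding along the first row, det(C) = (-3)·(24·(-84) - (-54)·20) - 14·((-3)·(-84) - (-54)·2) + (-56)·((-3)·20 - 24·2) = (-3)·(-936) - 14·360 + (-56)·(-108) = 3816
Since det(C) ≠ 0, rank(C) = 3 and the system is completely controllable.

3816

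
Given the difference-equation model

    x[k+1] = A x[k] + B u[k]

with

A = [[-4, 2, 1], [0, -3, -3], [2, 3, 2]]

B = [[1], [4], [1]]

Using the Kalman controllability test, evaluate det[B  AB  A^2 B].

-2548

AB = [[5], [-15], [16]]
A^2B = [[-34], [-3], [-3]]
Controllability matrix C = [B  AB  A^2B] = [[1, 5, -34], [4, -15, -3], [1, 16, -3]]
Expanding along the first row, det(C) = 1·((-15)·(-3) - (-3)·16) - 5·(4·(-3) - (-3)·1) + (-34)·(4·16 - (-15)·1) = 1·93 - 5·(-9) + (-34)·79 = -2548
Since det(C) ≠ 0, rank(C) = 3 and the system is completely controllable.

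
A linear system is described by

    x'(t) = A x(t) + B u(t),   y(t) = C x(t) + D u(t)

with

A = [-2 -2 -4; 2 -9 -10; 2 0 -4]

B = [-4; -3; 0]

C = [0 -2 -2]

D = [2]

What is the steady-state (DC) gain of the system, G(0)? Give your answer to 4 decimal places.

3.0000

G(0) = C(-A)^{-1}B + D = -C A^{-1} B + D.
det A = -120, so A^{-1} = (1/-120)·adj(A) = [[-3/10, 1/15, 2/15], [1/10, -2/15, 7/30], [-3/20, 1/30, -11/60]]
A^{-1} B = [1, 0, 1/2]^T
C A^{-1} B = -1
G(0) = D - C A^{-1} B = 2 - (-1) = 3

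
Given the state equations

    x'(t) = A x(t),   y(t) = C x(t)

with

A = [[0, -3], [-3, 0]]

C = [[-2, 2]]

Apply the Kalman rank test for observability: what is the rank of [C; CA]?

1

CA = [[-6, 6]]
Observability matrix O = [C; CA] = [[-2, 2], [-6, 6]]
Every row of O is a scalar multiple of row 1 = [-2, 2] (multipliers 1, 3), so the rows span a one-dimensional space.
O ≠ 0, hence rank(O) = 1.
rank(O) = 1 < n = 2, so the pair (A, C) is not completely observable.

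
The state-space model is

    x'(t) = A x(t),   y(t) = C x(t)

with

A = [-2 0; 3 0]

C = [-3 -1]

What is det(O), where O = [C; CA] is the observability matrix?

CA = [[3, 0]]
Observability matrix O = [C; CA] = [[-3, -1], [3, 0]]
det(O) = (-3)·0 - (-1)·3 = 0 - (-3) = 3
Since det(O) ≠ 0, rank(O) = 2 and the system is completely observable.

3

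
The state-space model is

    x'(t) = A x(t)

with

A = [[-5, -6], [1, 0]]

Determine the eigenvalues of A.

-3, -2

det(sI - A) = s^2 - (tr A)s + det A, with tr A = (-5) + 0 = -5 and det A = (-5)·0 - (-6)·1 = 0 - (-6) = 6.
So p(s) = det(sI - A) = s^2 + 5s + 6.
Factor s^2 + 5s + 6: two numbers with sum -5 and product 6 are -2 and -3, so s^2 + 5s + 6 = (s + 2)(s + 3).
Hence p(s) = (s + 2) (s + 3), with roots -3, -2.
All eigenvalues have negative real part, so the system is asymptotically stable.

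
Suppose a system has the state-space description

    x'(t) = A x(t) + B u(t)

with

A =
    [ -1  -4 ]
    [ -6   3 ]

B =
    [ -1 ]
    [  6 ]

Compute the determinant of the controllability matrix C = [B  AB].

114

AB = [[-23], [24]]
Controllability matrix C = [B  AB] = [[-1, -23], [6, 24]]
det(C) = (-1)·24 - (-23)·6 = -24 - (-138) = 114
Since det(C) ≠ 0, rank(C) = 2 and the system is completely controllable.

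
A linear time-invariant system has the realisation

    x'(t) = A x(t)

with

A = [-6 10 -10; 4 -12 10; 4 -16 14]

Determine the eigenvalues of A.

det(sI - A) = s^3 - (tr A)s^2 + (M11 + M22 + M33)s - det A, where Mii is the 2×2 principal minor of A obtained by deleting row i and column i.
tr A = (-6) + (-12) + 14 = -4; M11 = (-12)·14 - 10·(-16) = -168 - (-160) = -8; M22 = (-6)·14 - (-10)·4 = -84 - (-40) = -44; M33 = (-6)·(-12) - 10·4 = 72 - 40 = 32; sum of minors = -20.
det A = (-6)·((-12)·14 - 10·(-16)) - 10·(4·14 - 10·4) + (-10)·(4·(-16) - (-12)·4) = (-6)·(-8) - 10·16 + (-10)·(-16) = 48.
So p(s) = det(sI - A) = s^3 + 4s^2 - 20s - 48.
Rational-root test: any integer root divides -48. Testing small divisors, s = -2 works: p(-2) = -8 + 16 + 40 + (-48) = 0, so (s + 2) is a factor.
Dividing, p(s) = (s + 2)(s^2 + 2s - 24).
Factor s^2 + 2s - 24: two numbers with sum -2 and product -24 are 4 and -6, so s^2 + 2s - 24 = (s - 4)(s + 6).
Hence p(s) = (s - 4) (s + 2) (s + 6), with roots -6, -2, 4.
At least one eigenvalue has non-negative real part, so the system is not asymptotically stable.

-6, -2, 4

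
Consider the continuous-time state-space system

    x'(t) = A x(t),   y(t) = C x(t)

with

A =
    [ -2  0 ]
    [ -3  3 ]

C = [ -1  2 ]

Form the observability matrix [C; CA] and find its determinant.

2

CA = [[-4, 6]]
Observability matrix O = [C; CA] = [[-1, 2], [-4, 6]]
det(O) = (-1)·6 - 2·(-4) = -6 - (-8) = 2
Since det(O) ≠ 0, rank(O) = 2 and the system is completely observable.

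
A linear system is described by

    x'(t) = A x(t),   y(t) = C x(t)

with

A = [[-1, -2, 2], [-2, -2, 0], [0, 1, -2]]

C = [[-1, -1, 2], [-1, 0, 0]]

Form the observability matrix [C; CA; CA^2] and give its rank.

CA = [[3, 6, -6], [1, 2, -2]]
CA^2 = [[-15, -24, 18], [-5, -8, 6]]
Observability matrix O = [C; CA; CA^2] = [[-1, -1, 2], [-1, 0, 0], [3, 6, -6], [1, 2, -2], [-15, -24, 18], [-5, -8, 6]]
Take the 3×3 submatrix of O formed by rows 1, 2, 3: [[-1, -1, 2], [-1, 0, 0], [3, 6, -6]]. Its determinant is (-1)·(0·(-6) - 0·6) - (-1)·((-1)·(-6) - 0·3) + 2·((-1)·6 - 0·3) = (-1)·0 - (-1)·6 + 2·(-6) = -6 ≠ 0.
So rank(O) ≥ 3; since O has 3 columns, rank(O) = 3.
rank(O) = 3 = n, so the pair (A, C) is completely observable.

3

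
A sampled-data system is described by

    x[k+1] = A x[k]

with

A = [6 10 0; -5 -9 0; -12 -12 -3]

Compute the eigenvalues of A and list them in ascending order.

det(zI - A) = z^3 - (tr A)z^2 + (M11 + M22 + M33)z - det A, where Mii is the 2×2 principal minor of A obtained by deleting row i and column i.
tr A = 6 + (-9) + (-3) = -6; M11 = (-9)·(-3) - 0·(-12) = 27 - 0 = 27; M22 = 6·(-3) - 0·(-12) = -18 - 0 = -18; M33 = 6·(-9) - 10·(-5) = -54 - (-50) = -4; sum of minors = 5.
det A = 6·((-9)·(-3) - 0·(-12)) - 10·((-5)·(-3) - 0·(-12)) + 0·((-5)·(-12) - (-9)·(-12)) = 6·27 - 10·15 + 0·(-48) = 12.
So p(z) = det(zI - A) = z^3 + 6z^2 + 5z - 12.
Rational-root test: any integer root divides -12. Testing small divisors, z = 1 works: p(1) = 1 + 6 + 5 + (-12) = 0, so (z - 1) is a factor.
Dividing, p(z) = (z - 1)(z^2 + 7z + 12).
Factor z^2 + 7z + 12: two numbers with sum -7 and product 12 are -3 and -4, so z^2 + 7z + 12 = (z + 3)(z + 4).
Hence p(z) = (z - 1) (z + 3) (z + 4), with roots -4, -3, 1.

-4, -3, 1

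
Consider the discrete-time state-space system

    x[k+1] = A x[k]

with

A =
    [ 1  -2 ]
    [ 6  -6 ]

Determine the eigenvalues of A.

det(zI - A) = z^2 - (tr A)z + det A, with tr A = 1 + (-6) = -5 and det A = 1·(-6) - (-2)·6 = -6 - (-12) = 6.
So p(z) = det(zI - A) = z^2 + 5z + 6.
Factor z^2 + 5z + 6: two numbers with sum -5 and product 6 are -2 and -3, so z^2 + 5z + 6 = (z + 2)(z + 3).
Hence p(z) = (z + 2) (z + 3), with roots -3, -2.

-3, -2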